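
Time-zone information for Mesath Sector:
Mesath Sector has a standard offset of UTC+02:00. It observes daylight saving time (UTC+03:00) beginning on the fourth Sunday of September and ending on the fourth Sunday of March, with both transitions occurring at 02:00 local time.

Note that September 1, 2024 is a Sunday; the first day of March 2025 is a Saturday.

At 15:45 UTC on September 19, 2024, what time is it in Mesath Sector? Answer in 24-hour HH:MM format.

17:45

1 September 2024 is a Sunday, so the first Sunday is September 1 and the fourth is September 22.
1 March 2025 is a Saturday, so the first Sunday is March 2 and the fourth is March 23.
At the standard offset (UTC+02:00), 15:45 UTC + 2h = 17:45 Mesath Sector standard time.
Daylight saving runs 22 September 2024 – 23 March 2025; the standard-time date in Mesath Sector, September 19, 2024, is outside that window, so Mesath Sector is on standard time at UTC+02:00.
15:45 UTC + 2h = 17:45 local.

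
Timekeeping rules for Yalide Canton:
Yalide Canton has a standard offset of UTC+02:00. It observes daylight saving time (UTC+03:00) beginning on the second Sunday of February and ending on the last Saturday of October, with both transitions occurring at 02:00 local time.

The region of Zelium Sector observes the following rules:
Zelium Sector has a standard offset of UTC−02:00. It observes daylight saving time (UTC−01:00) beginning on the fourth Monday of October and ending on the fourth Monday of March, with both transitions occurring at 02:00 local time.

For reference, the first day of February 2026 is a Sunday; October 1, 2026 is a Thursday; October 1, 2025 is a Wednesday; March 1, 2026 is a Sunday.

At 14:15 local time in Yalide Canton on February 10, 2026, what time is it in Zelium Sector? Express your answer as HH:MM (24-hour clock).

1 February 2026 is a Sunday, so the first Sunday is February 1 and the second is February 8.
1 October 2026 is a Thursday, so Saturdays fall on 3, 10, 17, 24, 31; the last is October 31.
February 10, 2026 falls between 8 February and 31 October, so daylight saving is in effect and Yalide Canton is at UTC+03:00.
14:15 Yalide Canton − 3h = 11:15 UTC.
1 October 2025 is a Wednesday, so the first Monday is October 6 and the fourth is October 27.
1 March 2026 is a Sunday, so the first Monday is March 2 and the fourth is March 23.
At the standard offset (UTC−02:00), 11:15 UTC − 2h = 09:15 Zelium Sector standard time.
Daylight saving runs 27 October 2025 – 23 March 2026; the standard-time date in Zelium Sector, February 10, 2026, is inside that window, so Zelium Sector is at UTC−01:00.
11:15 UTC − 1h = 10:15 Zelium Sector.

10:15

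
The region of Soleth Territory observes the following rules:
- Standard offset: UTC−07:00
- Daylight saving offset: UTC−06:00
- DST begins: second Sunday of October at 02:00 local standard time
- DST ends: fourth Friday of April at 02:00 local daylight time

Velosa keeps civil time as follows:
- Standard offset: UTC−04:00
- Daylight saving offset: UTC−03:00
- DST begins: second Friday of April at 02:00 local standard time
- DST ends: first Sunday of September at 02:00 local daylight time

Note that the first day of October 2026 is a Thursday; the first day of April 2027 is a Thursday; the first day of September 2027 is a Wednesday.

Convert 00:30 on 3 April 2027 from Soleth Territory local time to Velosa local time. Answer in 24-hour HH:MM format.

1 October 2026 is a Thursday, so the first Sunday is October 4 and the second is October 11.
1 April 2027 is a Thursday, so the first Friday is April 2 and the fourth is April 23.
Daylight saving runs 11 October 2026 – 23 April 2027; 3 April 2027 is inside that window, so Soleth Territory is at UTC−06:00.
00:30 Soleth Territory + 6h = 06:30 UTC.
1 April 2027 is a Thursday, so the first Friday is April 2 and the second is April 9.
1 September 2027 is a Wednesday, so the first Sunday is September 5.
At the standard offset (UTC−04:00), 06:30 UTC − 4h = 02:30 Velosa standard time.
Daylight saving runs 9 April – 5 September; the standard-time date in Velosa, 3 April 2027, is outside that window, so Velosa is on standard time at UTC−04:00.
06:30 UTC − 4h = 02:30 Velosa.

02:30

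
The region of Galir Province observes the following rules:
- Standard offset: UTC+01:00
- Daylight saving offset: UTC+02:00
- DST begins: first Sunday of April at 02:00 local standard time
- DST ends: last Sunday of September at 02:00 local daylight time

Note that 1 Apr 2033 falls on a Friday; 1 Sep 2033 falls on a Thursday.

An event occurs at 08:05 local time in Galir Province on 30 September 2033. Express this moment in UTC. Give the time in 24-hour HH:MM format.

07:05

1 April 2033 is a Friday, so the first Sunday is April 3.
1 September 2033 is a Thursday, so Sundays fall on 4, 11, 18, 25; the last is September 25.
30 September 2033 is outside the daylight-saving period (3 April – 25 September), so Galir Province is on standard time, UTC+01:00.
08:05 local − 1h = 07:05 UTC.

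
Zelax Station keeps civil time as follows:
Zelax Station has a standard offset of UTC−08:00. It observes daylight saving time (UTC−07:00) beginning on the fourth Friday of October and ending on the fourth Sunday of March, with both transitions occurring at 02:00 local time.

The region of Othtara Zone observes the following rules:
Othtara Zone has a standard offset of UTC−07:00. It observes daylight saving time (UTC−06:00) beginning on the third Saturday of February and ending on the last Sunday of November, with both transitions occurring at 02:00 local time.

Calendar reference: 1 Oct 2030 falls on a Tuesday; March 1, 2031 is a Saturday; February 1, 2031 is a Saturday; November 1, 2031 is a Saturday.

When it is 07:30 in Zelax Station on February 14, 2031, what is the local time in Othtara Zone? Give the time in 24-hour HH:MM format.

07:30

1 October 2030 is a Tuesday, so the first Friday is October 4 and the fourth is October 25.
1 March 2031 is a Saturday, so the first Sunday is March 2 and the fourth is March 23.
February 14, 2031 lies within the daylight-saving period (25 October 2030 – 23 March 2031), so Zelax Station is on daylight time, UTC−07:00.
07:30 Zelax Station + 7h = 14:30 UTC.
1 February 2031 is a Saturday, so the first Saturday is February 1 and the third is February 15.
1 November 2031 is a Saturday, so Sundays fall on 2, 9, 16, 23, 30; the last is November 30.
At the standard offset (UTC−07:00), 14:30 UTC − 7h = 07:30 Othtara Zone standard time.
Daylight saving runs 15 February – 30 November; the standard-time date in Othtara Zone, February 14, 2031, is outside that window, so Othtara Zone is on standard time at UTC−07:00.
14:30 UTC − 7h = 07:30 Othtara Zone.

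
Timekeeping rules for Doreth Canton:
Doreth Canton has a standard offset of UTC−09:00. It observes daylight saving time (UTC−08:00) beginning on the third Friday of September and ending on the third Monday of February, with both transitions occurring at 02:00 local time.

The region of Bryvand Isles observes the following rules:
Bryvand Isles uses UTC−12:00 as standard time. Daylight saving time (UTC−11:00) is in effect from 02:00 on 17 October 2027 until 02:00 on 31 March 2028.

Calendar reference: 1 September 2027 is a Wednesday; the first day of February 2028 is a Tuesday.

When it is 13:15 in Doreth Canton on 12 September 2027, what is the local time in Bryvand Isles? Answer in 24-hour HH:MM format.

1 September 2027 is a Wednesday, so the first Friday is September 3 and the third is September 17.
1 February 2028 is a Tuesday, so the first Monday is February 7 and the third is February 21.
12 September 2027 does not fall between 17 September 2027 and 21 February 2028, so daylight saving is not in effect and Doreth Canton is at UTC−09:00.
13:15 Doreth Canton + 9h = 22:15 UTC.
At the standard offset (UTC−12:00), 22:15 UTC − 12h = 10:15 Bryvand Isles standard time.
The standard-time date in Bryvand Isles, 12 September 2027, does not fall between 17 October 2027 and 31 March 2028, so daylight saving is not in effect and Bryvand Isles is at UTC−12:00.
22:15 UTC − 12h = 10:15 Bryvand Isles.

10:15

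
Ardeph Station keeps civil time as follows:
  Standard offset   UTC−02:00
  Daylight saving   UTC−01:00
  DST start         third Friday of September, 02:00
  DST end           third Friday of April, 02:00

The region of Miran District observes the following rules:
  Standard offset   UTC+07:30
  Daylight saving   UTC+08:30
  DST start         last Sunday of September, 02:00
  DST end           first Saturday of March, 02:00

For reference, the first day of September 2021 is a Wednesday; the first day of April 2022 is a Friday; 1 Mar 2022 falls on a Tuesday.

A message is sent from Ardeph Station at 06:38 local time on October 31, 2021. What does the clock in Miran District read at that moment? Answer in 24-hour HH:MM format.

16:08

1 September 2021 is a Wednesday, so the first Friday is September 3 and the third is September 17.
1 April 2022 is a Friday, so the first Friday is April 1 and the third is April 15.
October 31, 2021 falls between 17 September 2021 and 15 April 2022, so daylight saving is in effect and Ardeph Station is at UTC−01:00.
06:38 Ardeph Station + 1h = 07:38 UTC.
1 September 2021 is a Wednesday, so Sundays fall on 5, 12, 19, 26; the last is September 26.
1 March 2022 is a Tuesday, so the first Saturday is March 5.
At the standard offset (UTC+07:30), 07:38 UTC + 7h30m = 15:08 Miran District standard time.
Daylight saving runs 26 September 2021 – 5 March 2022; the standard-time date in Miran District, October 31, 2021, is inside that window, so Miran District is at UTC+08:30.
07:38 UTC + 8h30m = 16:08 Miran District.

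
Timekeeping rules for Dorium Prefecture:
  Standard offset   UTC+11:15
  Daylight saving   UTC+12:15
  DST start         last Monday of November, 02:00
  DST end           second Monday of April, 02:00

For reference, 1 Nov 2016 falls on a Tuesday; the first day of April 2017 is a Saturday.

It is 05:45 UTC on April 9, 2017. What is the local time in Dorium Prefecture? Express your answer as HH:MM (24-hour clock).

18:00

1 November 2016 is a Tuesday, so Mondays fall on 7, 14, 21, 28; the last is November 28.
1 April 2017 is a Saturday, so the first Monday is April 3 and the second is April 10.
At the standard offset (UTC+11:15), 05:45 UTC + 11h15m = 17:00 Dorium Prefecture standard time.
The standard-time date in Dorium Prefecture, April 9, 2017, falls between 28 November 2016 and 10 April 2017, so daylight saving is in effect and Dorium Prefecture is at UTC+12:15.
05:45 UTC + 12h15m = 18:00 local.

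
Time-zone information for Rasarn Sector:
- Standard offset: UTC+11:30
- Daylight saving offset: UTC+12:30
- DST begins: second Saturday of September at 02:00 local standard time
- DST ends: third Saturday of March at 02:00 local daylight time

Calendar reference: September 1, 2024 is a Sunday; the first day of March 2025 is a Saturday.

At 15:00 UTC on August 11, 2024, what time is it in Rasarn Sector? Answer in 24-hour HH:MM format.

1 September 2024 is a Sunday, so the first Saturday is September 7 and the second is September 14.
1 March 2025 is a Saturday, so the first Saturday is March 1 and the third is March 15.
At the standard offset (UTC+11:30), 15:00 UTC + 11h30m = 02:30 Rasarn Sector standard time (rolling into the next day, 12 August 2024).
The standard-time date in Rasarn Sector, August 12, 2024, does not fall between 14 September 2024 and 15 March 2025, so daylight saving is not in effect and Rasarn Sector is at UTC+11:30.
15:00 UTC + 11h30m = 02:30 local (rolling into the next day, 12 August 2024).

02:30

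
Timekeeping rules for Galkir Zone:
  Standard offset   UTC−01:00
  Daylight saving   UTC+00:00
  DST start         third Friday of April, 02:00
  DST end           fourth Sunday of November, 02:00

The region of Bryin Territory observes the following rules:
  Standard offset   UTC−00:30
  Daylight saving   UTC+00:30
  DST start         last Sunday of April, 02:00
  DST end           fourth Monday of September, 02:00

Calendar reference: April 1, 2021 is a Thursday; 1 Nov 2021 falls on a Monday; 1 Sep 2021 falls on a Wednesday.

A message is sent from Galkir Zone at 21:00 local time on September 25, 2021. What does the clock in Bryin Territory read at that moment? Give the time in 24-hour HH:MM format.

21:30

1 April 2021 is a Thursday, so the first Friday is April 2 and the third is April 16.
1 November 2021 is a Monday, so the first Sunday is November 7 and the fourth is November 28.
Daylight saving runs 16 April – 28 November; September 25, 2021 is inside that window, so Galkir Zone is at UTC+00:00.
21:00 Galkir Zone − 0h = 21:00 UTC.
1 April 2021 is a Thursday, so Sundays fall on 4, 11, 18, 25; the last is April 25.
1 September 2021 is a Wednesday, so the first Monday is September 6 and the fourth is September 27.
At the standard offset (UTC−00:30), 21:00 UTC − 0h30m = 20:30 Bryin Territory standard time.
Daylight saving runs 25 April – 27 September; the standard-time date in Bryin Territory, September 25, 2021, is inside that window, so Bryin Territory is at UTC+00:30.
21:00 UTC + 0h30m = 21:30 Bryin Territory.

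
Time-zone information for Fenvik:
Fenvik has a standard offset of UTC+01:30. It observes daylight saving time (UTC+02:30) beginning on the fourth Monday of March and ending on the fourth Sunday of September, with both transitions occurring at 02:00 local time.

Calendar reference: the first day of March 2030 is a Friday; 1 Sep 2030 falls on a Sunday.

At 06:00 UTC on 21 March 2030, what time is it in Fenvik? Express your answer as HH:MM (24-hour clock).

1 March 2030 is a Friday, so the first Monday is March 4 and the fourth is March 25.
1 September 2030 is a Sunday, so the first Sunday is September 1 and the fourth is September 22.
At the standard offset (UTC+01:30), 06:00 UTC + 1h30m = 07:30 Fenvik standard time.
The standard-time date in Fenvik, 21 March 2030, does not fall between 25 March and 22 September, so daylight saving is not in effect and Fenvik is at UTC+01:30.
06:00 UTC + 1h30m = 07:30 local.

07:30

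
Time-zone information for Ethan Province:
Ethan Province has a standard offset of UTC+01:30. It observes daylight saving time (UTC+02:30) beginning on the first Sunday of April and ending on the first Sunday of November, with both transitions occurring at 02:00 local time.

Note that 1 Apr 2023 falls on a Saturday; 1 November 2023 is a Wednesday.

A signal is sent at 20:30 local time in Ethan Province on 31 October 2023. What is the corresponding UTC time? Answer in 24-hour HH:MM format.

1 April 2023 is a Saturday, so the first Sunday is April 2.
1 November 2023 is a Wednesday, so the first Sunday is November 5.
Daylight saving runs 2 April – 5 November; 31 October 2023 is inside that window, so Ethan Province is at UTC+02:30.
20:30 local − 2h30m = 18:00 UTC.

18:00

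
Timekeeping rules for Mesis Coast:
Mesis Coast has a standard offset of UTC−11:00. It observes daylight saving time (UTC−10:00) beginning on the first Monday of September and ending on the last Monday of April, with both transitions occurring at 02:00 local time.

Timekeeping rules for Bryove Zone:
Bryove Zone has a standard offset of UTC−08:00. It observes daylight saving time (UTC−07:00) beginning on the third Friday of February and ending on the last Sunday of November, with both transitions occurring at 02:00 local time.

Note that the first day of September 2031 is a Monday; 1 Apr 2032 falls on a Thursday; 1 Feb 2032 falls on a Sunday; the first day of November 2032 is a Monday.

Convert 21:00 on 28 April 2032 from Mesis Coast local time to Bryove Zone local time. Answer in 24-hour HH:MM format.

01:00

1 September 2031 is a Monday, so the first Monday is September 1.
1 April 2032 is a Thursday, so Mondays fall on 5, 12, 19, 26; the last is April 26.
28 April 2032 does not fall between 1 September 2031 and 26 April 2032, so daylight saving is not in effect and Mesis Coast is at UTC−11:00.
21:00 Mesis Coast + 11h = 08:00 UTC (rolling into the next day, 29 April 2032).
1 February 2032 is a Sunday, so the first Friday is February 6 and the third is February 20.
1 November 2032 is a Monday, so Sundays fall on 7, 14, 21, 28; the last is November 28.
At the standard offset (UTC−08:00), 08:00 UTC − 8h = 00:00 Bryove Zone standard time.
The standard-time date in Bryove Zone, 29 April 2032, lies within the daylight-saving period (20 February – 28 November), so Bryove Zone is on daylight time, UTC−07:00.
08:00 UTC − 7h = 01:00 Bryove Zone.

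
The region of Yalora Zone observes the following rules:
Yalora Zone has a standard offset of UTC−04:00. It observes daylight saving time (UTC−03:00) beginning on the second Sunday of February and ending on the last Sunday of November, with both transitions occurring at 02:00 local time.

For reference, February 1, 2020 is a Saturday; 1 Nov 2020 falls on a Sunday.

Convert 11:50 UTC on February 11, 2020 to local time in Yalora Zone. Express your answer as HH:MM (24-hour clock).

08:50

1 February 2020 is a Saturday, so the first Sunday is February 2 and the second is February 9.
1 November 2020 is a Sunday, so Sundays fall on 1, 8, 15, 22, 29; the last is November 29.
At the standard offset (UTC−04:00), 11:50 UTC − 4h = 07:50 Yalora Zone standard time.
The standard-time date in Yalora Zone, February 11, 2020, lies within the daylight-saving period (9 February – 29 November), so Yalora Zone is on daylight time, UTC−03:00.
11:50 UTC − 3h = 08:50 local.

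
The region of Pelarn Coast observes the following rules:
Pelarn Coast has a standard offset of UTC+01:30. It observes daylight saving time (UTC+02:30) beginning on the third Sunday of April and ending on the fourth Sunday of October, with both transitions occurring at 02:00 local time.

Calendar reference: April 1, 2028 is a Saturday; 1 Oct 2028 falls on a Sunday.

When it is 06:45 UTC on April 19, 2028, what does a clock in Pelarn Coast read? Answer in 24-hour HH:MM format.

1 April 2028 is a Saturday, so the first Sunday is April 2 and the third is April 16.
1 October 2028 is a Sunday, so the first Sunday is October 1 and the fourth is October 22.
At the standard offset (UTC+01:30), 06:45 UTC + 1h30m = 08:15 Pelarn Coast standard time.
The standard-time date in Pelarn Coast, April 19, 2028, lies within the daylight-saving period (16 April – 22 October), so Pelarn Coast is on daylight time, UTC+02:30.
06:45 UTC + 2h30m = 09:15 local.

09:15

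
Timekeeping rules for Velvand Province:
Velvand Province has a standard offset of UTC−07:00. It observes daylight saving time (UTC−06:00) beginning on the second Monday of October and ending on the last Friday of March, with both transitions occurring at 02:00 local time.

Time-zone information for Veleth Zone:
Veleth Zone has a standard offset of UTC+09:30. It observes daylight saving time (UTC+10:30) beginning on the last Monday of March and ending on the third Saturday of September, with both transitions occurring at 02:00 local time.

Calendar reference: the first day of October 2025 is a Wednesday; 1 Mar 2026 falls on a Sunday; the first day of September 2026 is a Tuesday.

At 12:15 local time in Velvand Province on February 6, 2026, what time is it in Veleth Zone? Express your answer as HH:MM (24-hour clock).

03:45

1 October 2025 is a Wednesday, so the first Monday is October 6 and the second is October 13.
1 March 2026 is a Sunday, so Fridays fall on 6, 13, 20, 27; the last is March 27.
Daylight saving runs 13 October 2025 – 27 March 2026; February 6, 2026 is inside that window, so Velvand Province is at UTC−06:00.
12:15 Velvand Province + 6h = 18:15 UTC.
1 March 2026 is a Sunday, so Mondays fall on 2, 9, 16, 23, 30; the last is March 30.
1 September 2026 is a Tuesday, so the first Saturday is September 5 and the third is September 19.
At the standard offset (UTC+09:30), 18:15 UTC + 9h30m = 03:45 Veleth Zone standard time (rolling into the next day, 7 February 2026).
The standard-time date in Veleth Zone, February 7, 2026, is outside the daylight-saving period (30 March – 19 September), so Veleth Zone is on standard time, UTC+09:30.
18:15 UTC + 9h30m = 03:45 Veleth Zone (rolling into the next day, 7 February 2026).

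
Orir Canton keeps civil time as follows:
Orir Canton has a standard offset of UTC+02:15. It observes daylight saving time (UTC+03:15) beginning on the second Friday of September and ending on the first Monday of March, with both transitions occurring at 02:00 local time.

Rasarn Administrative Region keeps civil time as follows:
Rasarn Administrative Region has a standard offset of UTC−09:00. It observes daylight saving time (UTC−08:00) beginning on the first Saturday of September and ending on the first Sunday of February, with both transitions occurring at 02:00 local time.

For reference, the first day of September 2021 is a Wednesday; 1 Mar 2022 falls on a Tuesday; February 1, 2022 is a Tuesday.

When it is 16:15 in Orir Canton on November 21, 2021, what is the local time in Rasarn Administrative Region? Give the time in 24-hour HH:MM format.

05:00

1 September 2021 is a Wednesday, so the first Friday is September 3 and the second is September 10.
1 March 2022 is a Tuesday, so the first Monday is March 7.
November 21, 2021 lies within the daylight-saving period (10 September 2021 – 7 March 2022), so Orir Canton is on daylight time, UTC+03:15.
16:15 Orir Canton − 3h15m = 13:00 UTC.
1 September 2021 is a Wednesday, so the first Saturday is September 4.
1 February 2022 is a Tuesday, so the first Sunday is February 6.
At the standard offset (UTC−09:00), 13:00 UTC − 9h = 04:00 Rasarn Administrative Region standard time.
The standard-time date in Rasarn Administrative Region, November 21, 2021, falls between 4 September 2021 and 6 February 2022, so daylight saving is in effect and Rasarn Administrative Region is at UTC−08:00.
13:00 UTC − 8h = 05:00 Rasarn Administrative Region.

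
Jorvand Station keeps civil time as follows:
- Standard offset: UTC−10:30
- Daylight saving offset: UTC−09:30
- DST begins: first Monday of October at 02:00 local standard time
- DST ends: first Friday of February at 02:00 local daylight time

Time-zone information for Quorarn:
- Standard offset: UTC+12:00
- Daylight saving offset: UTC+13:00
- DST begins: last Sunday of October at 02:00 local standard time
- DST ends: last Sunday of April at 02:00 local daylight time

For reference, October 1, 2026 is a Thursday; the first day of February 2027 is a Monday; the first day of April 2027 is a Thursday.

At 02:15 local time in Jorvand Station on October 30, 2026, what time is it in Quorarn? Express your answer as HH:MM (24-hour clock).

1 October 2026 is a Thursday, so the first Monday is October 5.
1 February 2027 is a Monday, so the first Friday is February 5.
Daylight saving runs 5 October 2026 – 5 February 2027; October 30, 2026 is inside that window, so Jorvand Station is at UTC−09:30.
02:15 Jorvand Station + 9h30m = 11:45 UTC.
1 October 2026 is a Thursday, so Sundays fall on 4, 11, 18, 25; the last is October 25.
1 April 2027 is a Thursday, so Sundays fall on 4, 11, 18, 25; the last is April 25.
At the standard offset (UTC+12:00), 11:45 UTC + 12h = 23:45 Quorarn standard time.
Daylight saving runs 25 October 2026 – 25 April 2027; the standard-time date in Quorarn, October 30, 2026, is inside that window, so Quorarn is at UTC+13:00.
11:45 UTC + 13h = 00:45 Quorarn (rolling into the next day, 31 October 2026).

00:45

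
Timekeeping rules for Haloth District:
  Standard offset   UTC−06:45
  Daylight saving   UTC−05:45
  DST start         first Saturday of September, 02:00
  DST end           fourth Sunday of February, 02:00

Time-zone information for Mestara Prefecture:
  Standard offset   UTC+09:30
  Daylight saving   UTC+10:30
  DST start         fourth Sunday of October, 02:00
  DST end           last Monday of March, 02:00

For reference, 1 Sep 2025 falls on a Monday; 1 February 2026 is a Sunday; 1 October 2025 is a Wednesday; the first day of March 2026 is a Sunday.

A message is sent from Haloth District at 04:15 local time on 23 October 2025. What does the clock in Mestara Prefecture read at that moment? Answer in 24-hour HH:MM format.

19:30

1 September 2025 is a Monday, so the first Saturday is September 6.
1 February 2026 is a Sunday, so the first Sunday is February 1 and the fourth is February 22.
23 October 2025 falls between 6 September 2025 and 22 February 2026, so daylight saving is in effect and Haloth District is at UTC−05:45.
04:15 Haloth District + 5h45m = 10:00 UTC.
1 October 2025 is a Wednesday, so the first Sunday is October 5 and the fourth is October 26.
1 March 2026 is a Sunday, so Mondays fall on 2, 9, 16, 23, 30; the last is March 30.
At the standard offset (UTC+09:30), 10:00 UTC + 9h30m = 19:30 Mestara Prefecture standard time.
The standard-time date in Mestara Prefecture, 23 October 2025, is outside the daylight-saving period (26 October 2025 – 30 March 2026), so Mestara Prefecture is on standard time, UTC+09:30.
10:00 UTC + 9h30m = 19:30 Mestara Prefecture.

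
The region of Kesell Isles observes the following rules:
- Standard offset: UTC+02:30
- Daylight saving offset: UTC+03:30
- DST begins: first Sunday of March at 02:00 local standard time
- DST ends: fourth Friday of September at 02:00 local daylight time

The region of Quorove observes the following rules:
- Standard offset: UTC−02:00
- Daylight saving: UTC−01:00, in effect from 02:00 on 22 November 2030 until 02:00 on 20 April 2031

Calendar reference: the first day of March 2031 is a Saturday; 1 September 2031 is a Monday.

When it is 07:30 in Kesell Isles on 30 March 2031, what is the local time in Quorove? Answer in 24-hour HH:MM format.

03:00

1 March 2031 is a Saturday, so the first Sunday is March 2.
1 September 2031 is a Monday, so the first Friday is September 5 and the fourth is September 26.
30 March 2031 falls between 2 March and 26 September, so daylight saving is in effect and Kesell Isles is at UTC+03:30.
07:30 Kesell Isles − 3h30m = 04:00 UTC.
At the standard offset (UTC−02:00), 04:00 UTC − 2h = 02:00 Quorove standard time.
The standard-time date in Quorove, 30 March 2031, falls between 22 November 2030 and 20 April 2031, so daylight saving is in effect and Quorove is at UTC−01:00.
04:00 UTC − 1h = 03:00 Quorove.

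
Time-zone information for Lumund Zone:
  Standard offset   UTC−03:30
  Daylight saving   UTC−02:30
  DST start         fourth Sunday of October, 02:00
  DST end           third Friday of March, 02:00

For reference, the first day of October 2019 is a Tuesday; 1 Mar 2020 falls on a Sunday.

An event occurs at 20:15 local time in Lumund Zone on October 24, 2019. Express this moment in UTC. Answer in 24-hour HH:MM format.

23:45

1 October 2019 is a Tuesday, so the first Sunday is October 6 and the fourth is October 27.
1 March 2020 is a Sunday, so the first Friday is March 6 and the third is March 20.
Daylight saving runs 27 October 2019 – 20 March 2020; October 24, 2019 is outside that window, so Lumund Zone is on standard time at UTC−03:30.
20:15 local + 3h30m = 23:45 UTC.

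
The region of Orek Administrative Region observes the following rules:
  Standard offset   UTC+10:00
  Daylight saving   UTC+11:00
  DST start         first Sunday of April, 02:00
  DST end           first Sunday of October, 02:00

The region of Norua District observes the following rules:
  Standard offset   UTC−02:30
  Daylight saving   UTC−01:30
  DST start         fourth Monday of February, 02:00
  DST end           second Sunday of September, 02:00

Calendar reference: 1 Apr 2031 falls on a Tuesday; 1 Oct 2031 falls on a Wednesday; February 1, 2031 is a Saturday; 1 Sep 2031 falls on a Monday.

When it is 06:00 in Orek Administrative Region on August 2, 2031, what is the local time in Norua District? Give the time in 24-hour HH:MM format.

17:30

1 April 2031 is a Tuesday, so the first Sunday is April 6.
1 October 2031 is a Wednesday, so the first Sunday is October 5.
August 2, 2031 falls between 6 April and 5 October, so daylight saving is in effect and Orek Administrative Region is at UTC+11:00.
06:00 Orek Administrative Region − 11h = 19:00 UTC (rolling into the previous day, 1 August 2031).
1 February 2031 is a Saturday, so the first Monday is February 3 and the fourth is February 24.
1 September 2031 is a Monday, so the first Sunday is September 7 and the second is September 14.
At the standard offset (UTC−02:30), 19:00 UTC − 2h30m = 16:30 Norua District standard time.
The standard-time date in Norua District, August 1, 2031, lies within the daylight-saving period (24 February – 14 September), so Norua District is on daylight time, UTC−01:30.
19:00 UTC − 1h30m = 17:30 Norua District.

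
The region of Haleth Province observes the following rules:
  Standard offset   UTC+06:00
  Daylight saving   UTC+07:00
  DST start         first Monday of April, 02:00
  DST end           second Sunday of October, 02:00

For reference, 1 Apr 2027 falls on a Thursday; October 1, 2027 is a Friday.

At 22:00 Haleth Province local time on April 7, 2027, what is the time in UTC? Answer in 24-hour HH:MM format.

15:00

1 April 2027 is a Thursday, so the first Monday is April 5.
1 October 2027 is a Friday, so the first Sunday is October 3 and the second is October 10.
April 7, 2027 lies within the daylight-saving period (5 April – 10 October), so Haleth Province is on daylight time, UTC+07:00.
22:00 local − 7h = 15:00 UTC.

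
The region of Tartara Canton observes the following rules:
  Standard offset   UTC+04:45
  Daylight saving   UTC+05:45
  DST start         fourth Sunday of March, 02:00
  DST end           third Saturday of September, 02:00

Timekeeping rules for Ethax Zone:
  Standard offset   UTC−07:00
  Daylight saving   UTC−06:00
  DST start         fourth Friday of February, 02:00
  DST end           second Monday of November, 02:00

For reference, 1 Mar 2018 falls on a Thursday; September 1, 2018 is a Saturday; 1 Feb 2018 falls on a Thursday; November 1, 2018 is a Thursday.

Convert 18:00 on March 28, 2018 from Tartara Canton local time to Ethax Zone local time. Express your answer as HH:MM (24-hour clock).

1 March 2018 is a Thursday, so the first Sunday is March 4 and the fourth is March 25.
1 September 2018 is a Saturday, so the first Saturday is September 1 and the third is September 15.
Daylight saving runs 25 March – 15 September; March 28, 2018 is inside that window, so Tartara Canton is at UTC+05:45.
18:00 Tartara Canton − 5h45m = 12:15 UTC.
1 February 2018 is a Thursday, so the first Friday is February 2 and the fourth is February 23.
1 November 2018 is a Thursday, so the first Monday is November 5 and the second is November 12.
At the standard offset (UTC−07:00), 12:15 UTC − 7h = 05:15 Ethax Zone standard time.
The standard-time date in Ethax Zone, March 28, 2018, falls between 23 February and 12 November, so daylight saving is in effect and Ethax Zone is at UTC−06:00.
12:15 UTC − 6h = 06:15 Ethax Zone.

06:15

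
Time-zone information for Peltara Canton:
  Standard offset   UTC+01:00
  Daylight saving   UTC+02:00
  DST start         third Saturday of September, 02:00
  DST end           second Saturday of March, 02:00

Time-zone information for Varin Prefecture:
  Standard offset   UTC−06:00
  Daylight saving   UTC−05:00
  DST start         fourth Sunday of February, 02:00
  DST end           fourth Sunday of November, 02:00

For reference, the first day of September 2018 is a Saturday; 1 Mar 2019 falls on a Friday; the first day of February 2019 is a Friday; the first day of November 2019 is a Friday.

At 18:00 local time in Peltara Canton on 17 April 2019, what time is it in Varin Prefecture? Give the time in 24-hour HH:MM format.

1 September 2018 is a Saturday, so the first Saturday is September 1 and the third is September 15.
1 March 2019 is a Friday, so the first Saturday is March 2 and the second is March 9.
Daylight saving runs 15 September 2018 – 9 March 2019; 17 April 2019 is outside that window, so Peltara Canton is on standard time at UTC+01:00.
18:00 Peltara Canton − 1h = 17:00 UTC.
1 February 2019 is a Friday, so the first Sunday is February 3 and the fourth is February 24.
1 November 2019 is a Friday, so the first Sunday is November 3 and the fourth is November 24.
At the standard offset (UTC−06:00), 17:00 UTC − 6h = 11:00 Varin Prefecture standard time.
The standard-time date in Varin Prefecture, 17 April 2019, lies within the daylight-saving period (24 February – 24 November), so Varin Prefecture is on daylight time, UTC−05:00.
17:00 UTC − 5h = 12:00 Varin Prefecture.

12:00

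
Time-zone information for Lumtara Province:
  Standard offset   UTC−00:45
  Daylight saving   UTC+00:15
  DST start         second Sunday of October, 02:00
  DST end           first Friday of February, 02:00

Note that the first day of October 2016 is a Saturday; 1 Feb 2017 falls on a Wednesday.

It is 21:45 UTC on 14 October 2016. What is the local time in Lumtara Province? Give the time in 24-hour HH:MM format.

1 October 2016 is a Saturday, so the first Sunday is October 2 and the second is October 9.
1 February 2017 is a Wednesday, so the first Friday is February 3.
At the standard offset (UTC−00:45), 21:45 UTC − 0h45m = 21:00 Lumtara Province standard time.
Daylight saving runs 9 October 2016 – 3 February 2017; the standard-time date in Lumtara Province, 14 October 2016, is inside that window, so Lumtara Province is at UTC+00:15.
21:45 UTC + 0h15m = 22:00 local.

22:00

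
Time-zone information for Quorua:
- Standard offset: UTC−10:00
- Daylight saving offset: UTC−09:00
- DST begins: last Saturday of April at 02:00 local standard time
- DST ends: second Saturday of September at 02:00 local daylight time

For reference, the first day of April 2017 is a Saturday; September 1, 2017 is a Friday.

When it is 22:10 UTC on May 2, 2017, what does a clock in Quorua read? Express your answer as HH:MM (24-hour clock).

13:10

1 April 2017 is a Saturday, so Saturdays fall on 1, 8, 15, 22, 29; the last is April 29.
1 September 2017 is a Friday, so the first Saturday is September 2 and the second is September 9.
At the standard offset (UTC−10:00), 22:10 UTC − 10h = 12:10 Quorua standard time.
The standard-time date in Quorua, May 2, 2017, falls between 29 April and 9 September, so daylight saving is in effect and Quorua is at UTC−09:00.
22:10 UTC − 9h = 13:10 local.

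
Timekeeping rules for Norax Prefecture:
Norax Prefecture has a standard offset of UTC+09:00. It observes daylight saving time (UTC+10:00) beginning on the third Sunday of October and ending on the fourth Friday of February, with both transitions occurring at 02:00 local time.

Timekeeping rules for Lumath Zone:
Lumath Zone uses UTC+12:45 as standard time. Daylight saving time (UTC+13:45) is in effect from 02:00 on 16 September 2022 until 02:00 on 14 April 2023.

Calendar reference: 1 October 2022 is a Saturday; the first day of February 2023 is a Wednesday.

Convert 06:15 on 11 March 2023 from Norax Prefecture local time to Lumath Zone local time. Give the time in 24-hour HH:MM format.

1 October 2022 is a Saturday, so the first Sunday is October 2 and the third is October 16.
1 February 2023 is a Wednesday, so the first Friday is February 3 and the fourth is February 24.
11 March 2023 is outside the daylight-saving period (16 October 2022 – 24 February 2023), so Norax Prefecture is on standard time, UTC+09:00.
06:15 Norax Prefecture − 9h = 21:15 UTC (rolling into the previous day, 10 March 2023).
At the standard offset (UTC+12:45), 21:15 UTC + 12h45m = 10:00 Lumath Zone standard time (rolling into the next day, 11 March 2023).
Daylight saving runs 16 September 2022 – 14 April 2023; the standard-time date in Lumath Zone, 11 March 2023, is inside that window, so Lumath Zone is at UTC+13:45.
21:15 UTC + 13h45m = 11:00 Lumath Zone (rolling into the next day, 11 March 2023).

11:00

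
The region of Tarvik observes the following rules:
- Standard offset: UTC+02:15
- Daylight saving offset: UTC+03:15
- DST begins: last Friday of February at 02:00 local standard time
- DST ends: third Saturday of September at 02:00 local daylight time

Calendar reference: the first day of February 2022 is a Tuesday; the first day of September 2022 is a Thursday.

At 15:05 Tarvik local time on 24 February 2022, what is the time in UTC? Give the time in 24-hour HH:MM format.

1 February 2022 is a Tuesday, so Fridays fall on 4, 11, 18, 25; the last is February 25.
1 September 2022 is a Thursday, so the first Saturday is September 3 and the third is September 17.
Daylight saving runs 25 February – 17 September; 24 February 2022 is outside that window, so Tarvik is on standard time at UTC+02:15.
15:05 local − 2h15m = 12:50 UTC.

12:50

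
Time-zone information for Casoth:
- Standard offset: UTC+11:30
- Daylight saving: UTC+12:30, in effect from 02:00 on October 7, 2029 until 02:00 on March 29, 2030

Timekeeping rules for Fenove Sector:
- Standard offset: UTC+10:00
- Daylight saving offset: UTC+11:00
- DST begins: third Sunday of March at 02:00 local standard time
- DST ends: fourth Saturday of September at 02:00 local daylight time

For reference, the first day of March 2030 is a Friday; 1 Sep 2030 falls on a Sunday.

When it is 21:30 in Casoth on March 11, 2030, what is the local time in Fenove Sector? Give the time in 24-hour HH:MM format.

19:00

Daylight saving runs 7 October 2029 – 29 March 2030; March 11, 2030 is inside that window, so Casoth is at UTC+12:30.
21:30 Casoth − 12h30m = 09:00 UTC.
1 March 2030 is a Friday, so the first Sunday is March 3 and the third is March 17.
1 September 2030 is a Sunday, so the first Saturday is September 7 and the fourth is September 28.
At the standard offset (UTC+10:00), 09:00 UTC + 10h = 19:00 Fenove Sector standard time.
The standard-time date in Fenove Sector, March 11, 2030, is outside the daylight-saving period (17 March – 28 September), so Fenove Sector is on standard time, UTC+10:00.
09:00 UTC + 10h = 19:00 Fenove Sector.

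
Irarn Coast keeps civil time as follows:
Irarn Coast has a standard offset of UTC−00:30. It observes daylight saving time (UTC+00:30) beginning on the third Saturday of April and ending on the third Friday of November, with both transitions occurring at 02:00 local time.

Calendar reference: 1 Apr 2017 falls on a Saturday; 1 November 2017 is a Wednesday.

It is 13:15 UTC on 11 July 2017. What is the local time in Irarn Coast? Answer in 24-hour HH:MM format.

1 April 2017 is a Saturday, so the first Saturday is April 1 and the third is April 15.
1 November 2017 is a Wednesday, so the first Friday is November 3 and the third is November 17.
At the standard offset (UTC−00:30), 13:15 UTC − 0h30m = 12:45 Irarn Coast standard time.
The standard-time date in Irarn Coast, 11 July 2017, lies within the daylight-saving period (15 April – 17 November), so Irarn Coast is on daylight time, UTC+00:30.
13:15 UTC + 0h30m = 13:45 local.

13:45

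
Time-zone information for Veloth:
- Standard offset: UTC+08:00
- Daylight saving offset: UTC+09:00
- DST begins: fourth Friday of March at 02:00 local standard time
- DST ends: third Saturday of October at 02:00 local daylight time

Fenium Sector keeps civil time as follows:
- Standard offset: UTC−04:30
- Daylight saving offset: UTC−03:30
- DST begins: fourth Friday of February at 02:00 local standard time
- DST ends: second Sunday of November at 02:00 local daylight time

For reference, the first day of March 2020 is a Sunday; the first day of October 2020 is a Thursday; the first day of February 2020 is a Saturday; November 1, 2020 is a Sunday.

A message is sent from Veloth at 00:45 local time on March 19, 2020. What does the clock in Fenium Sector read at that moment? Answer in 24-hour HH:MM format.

1 March 2020 is a Sunday, so the first Friday is March 6 and the fourth is March 27.
1 October 2020 is a Thursday, so the first Saturday is October 3 and the third is October 17.
March 19, 2020 is outside the daylight-saving period (27 March – 17 October), so Veloth is on standard time, UTC+08:00.
00:45 Veloth − 8h = 16:45 UTC (rolling into the previous day, 18 March 2020).
1 February 2020 is a Saturday, so the first Friday is February 7 and the fourth is February 28.
1 November 2020 is a Sunday, so the first Sunday is November 1 and the second is November 8.
At the standard offset (UTC−04:30), 16:45 UTC − 4h30m = 12:15 Fenium Sector standard time.
The standard-time date in Fenium Sector, March 18, 2020, lies within the daylight-saving period (28 February – 8 November), so Fenium Sector is on daylight time, UTC−03:30.
16:45 UTC − 3h30m = 13:15 Fenium Sector.

13:15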